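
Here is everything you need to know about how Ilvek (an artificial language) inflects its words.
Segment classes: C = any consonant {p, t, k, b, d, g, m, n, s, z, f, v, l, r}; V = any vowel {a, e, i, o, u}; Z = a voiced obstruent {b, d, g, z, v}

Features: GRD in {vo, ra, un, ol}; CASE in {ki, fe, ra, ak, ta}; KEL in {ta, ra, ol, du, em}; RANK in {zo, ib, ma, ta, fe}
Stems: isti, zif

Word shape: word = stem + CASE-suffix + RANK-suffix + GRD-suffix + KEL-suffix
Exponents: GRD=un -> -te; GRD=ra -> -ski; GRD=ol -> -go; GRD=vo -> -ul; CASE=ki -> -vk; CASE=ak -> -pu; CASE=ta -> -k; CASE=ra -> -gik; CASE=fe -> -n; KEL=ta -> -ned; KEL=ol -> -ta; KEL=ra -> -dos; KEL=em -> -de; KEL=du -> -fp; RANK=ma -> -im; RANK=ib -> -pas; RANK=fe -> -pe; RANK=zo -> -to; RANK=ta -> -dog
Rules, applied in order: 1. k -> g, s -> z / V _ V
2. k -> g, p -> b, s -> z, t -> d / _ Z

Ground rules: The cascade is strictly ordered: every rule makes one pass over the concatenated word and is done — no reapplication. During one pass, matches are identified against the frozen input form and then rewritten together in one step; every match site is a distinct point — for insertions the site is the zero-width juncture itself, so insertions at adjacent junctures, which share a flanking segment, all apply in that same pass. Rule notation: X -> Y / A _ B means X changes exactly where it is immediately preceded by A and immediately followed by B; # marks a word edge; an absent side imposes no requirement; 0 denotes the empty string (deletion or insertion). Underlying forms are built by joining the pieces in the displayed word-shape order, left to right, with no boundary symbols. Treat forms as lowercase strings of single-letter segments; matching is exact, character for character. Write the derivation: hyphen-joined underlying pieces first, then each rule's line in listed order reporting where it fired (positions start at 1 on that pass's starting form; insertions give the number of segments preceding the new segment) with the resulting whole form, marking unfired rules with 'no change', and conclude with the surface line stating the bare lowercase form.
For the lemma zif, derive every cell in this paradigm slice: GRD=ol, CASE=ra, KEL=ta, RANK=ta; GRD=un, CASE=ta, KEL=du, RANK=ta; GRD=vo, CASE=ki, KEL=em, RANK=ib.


cell GRD=ol, CASE=ra, KEL=ta, RANK=ta:
underlying: zif-gik-dog-go-ned
1. k -> g, s -> z / V _ V: no change
2. k -> g, p -> b, s -> z, t -> d / _ Z: fires at position(s) 6: zifgigdoggoned
surface: zifgigdoggoned

cell GRD=un, CASE=ta, KEL=du, RANK=ta:
underlying: zif-k-dog-te-fp
1. k -> g, s -> z / V _ V: no change
2. k -> g, p -> b, s -> z, t -> d / _ Z: fires at position(s) 4: zifgdogtefp
surface: zifgdogtefp

cell GRD=vo, CASE=ki, KEL=em, RANK=ib:
underlying: zif-vk-pas-ul-de
1. k -> g, s -> z / V _ V: fires at position(s) 8: zifvkpazulde
2. k -> g, p -> b, s -> z, t -> d / _ Z: no change
surface: zifvkpazulde


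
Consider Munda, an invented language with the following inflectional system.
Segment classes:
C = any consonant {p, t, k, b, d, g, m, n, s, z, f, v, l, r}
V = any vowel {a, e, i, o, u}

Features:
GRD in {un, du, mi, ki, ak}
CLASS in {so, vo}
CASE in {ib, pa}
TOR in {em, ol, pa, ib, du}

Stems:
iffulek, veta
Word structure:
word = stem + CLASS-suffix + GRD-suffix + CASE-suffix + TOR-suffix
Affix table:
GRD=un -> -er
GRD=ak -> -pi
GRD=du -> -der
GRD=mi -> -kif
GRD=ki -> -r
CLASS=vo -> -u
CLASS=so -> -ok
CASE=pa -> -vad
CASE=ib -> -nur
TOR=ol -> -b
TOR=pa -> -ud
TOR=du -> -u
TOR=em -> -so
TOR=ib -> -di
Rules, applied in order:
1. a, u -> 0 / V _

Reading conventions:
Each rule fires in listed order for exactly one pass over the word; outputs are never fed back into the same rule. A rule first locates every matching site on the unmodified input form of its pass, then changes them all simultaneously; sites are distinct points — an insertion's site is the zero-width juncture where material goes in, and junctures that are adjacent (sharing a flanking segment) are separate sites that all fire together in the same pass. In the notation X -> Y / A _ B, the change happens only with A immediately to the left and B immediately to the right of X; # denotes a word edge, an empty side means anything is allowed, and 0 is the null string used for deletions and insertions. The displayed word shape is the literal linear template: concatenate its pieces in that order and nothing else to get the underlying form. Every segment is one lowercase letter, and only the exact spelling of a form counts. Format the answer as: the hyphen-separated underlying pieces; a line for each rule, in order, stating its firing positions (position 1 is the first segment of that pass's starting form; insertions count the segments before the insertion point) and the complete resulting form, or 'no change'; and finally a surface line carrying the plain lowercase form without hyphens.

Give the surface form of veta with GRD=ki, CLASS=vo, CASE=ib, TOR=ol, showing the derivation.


underlying: veta-u-r-nur-b
1. a, u -> 0 / V _: fires at position(s) 5: vetarnurb
surface: vetarnurb


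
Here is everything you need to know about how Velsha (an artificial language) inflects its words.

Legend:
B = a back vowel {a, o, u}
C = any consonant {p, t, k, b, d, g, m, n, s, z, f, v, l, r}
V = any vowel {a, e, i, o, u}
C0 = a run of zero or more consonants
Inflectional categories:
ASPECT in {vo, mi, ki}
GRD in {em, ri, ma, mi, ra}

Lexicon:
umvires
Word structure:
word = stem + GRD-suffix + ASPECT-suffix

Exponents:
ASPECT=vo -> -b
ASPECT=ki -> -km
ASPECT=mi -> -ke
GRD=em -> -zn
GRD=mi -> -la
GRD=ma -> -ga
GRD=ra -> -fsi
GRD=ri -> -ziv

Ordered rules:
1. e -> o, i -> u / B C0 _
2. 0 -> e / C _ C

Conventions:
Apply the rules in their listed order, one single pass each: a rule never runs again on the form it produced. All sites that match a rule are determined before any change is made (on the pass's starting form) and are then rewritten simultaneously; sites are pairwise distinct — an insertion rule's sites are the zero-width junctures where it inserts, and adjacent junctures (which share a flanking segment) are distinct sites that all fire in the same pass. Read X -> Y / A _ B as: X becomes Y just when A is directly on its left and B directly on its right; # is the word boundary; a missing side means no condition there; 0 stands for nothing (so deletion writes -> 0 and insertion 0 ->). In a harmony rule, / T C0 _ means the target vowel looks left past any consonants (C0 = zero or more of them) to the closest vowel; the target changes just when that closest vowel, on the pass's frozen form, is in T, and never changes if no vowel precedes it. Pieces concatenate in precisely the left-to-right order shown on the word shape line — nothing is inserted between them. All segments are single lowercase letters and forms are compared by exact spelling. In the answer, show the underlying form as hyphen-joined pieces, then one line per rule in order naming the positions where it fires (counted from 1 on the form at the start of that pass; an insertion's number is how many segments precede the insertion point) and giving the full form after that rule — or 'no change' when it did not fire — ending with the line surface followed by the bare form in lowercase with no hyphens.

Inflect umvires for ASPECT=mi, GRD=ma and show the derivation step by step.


underlying: umvires-ga-ke
1. e -> o, i -> u / B C0 _: fires at position(s) 4, 11: umvuresgako
2. 0 -> e / C _ C: inserts after position(s) 2, 7: umevuresegako
surface: umevuresegako


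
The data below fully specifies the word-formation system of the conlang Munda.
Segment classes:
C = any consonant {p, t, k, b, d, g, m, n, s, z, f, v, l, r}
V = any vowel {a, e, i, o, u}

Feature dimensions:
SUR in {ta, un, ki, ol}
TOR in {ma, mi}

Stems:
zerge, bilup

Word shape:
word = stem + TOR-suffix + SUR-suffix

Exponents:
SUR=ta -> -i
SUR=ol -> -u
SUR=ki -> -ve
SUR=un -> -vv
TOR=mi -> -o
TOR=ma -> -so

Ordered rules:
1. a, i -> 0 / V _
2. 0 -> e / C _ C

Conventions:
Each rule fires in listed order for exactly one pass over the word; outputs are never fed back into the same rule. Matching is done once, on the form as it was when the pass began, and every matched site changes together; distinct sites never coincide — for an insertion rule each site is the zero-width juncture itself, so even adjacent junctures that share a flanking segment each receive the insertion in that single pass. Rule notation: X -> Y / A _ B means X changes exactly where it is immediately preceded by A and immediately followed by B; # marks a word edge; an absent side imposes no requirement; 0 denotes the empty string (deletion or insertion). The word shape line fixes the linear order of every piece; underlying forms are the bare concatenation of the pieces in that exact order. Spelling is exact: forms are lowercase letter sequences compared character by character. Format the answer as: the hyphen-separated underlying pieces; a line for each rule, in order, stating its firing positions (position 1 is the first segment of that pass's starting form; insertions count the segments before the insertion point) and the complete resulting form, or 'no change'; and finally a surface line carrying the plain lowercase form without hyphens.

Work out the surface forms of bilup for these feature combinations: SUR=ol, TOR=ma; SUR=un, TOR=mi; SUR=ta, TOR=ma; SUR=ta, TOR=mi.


cell SUR=ol, TOR=ma:
underlying: bilup-so-u
1. a, i -> 0 / V _: no change
2. 0 -> e / C _ C: inserts after position(s) 5: bilupesou
surface: bilupesou

cell SUR=un, TOR=mi:
underlying: bilup-o-vv
1. a, i -> 0 / V _: no change
2. 0 -> e / C _ C: inserts after position(s) 7: bilupovev
surface: bilupovev

cell SUR=ta, TOR=ma:
underlying: bilup-so-i
1. a, i -> 0 / V _: fires at position(s) 8: bilupso
2. 0 -> e / C _ C: inserts after position(s) 5: bilupeso
surface: bilupeso

cell SUR=ta, TOR=mi:
underlying: bilup-o-i
1. a, i -> 0 / V _: fires at position(s) 7: bilupo
2. 0 -> e / C _ C: no change
surface: bilupo


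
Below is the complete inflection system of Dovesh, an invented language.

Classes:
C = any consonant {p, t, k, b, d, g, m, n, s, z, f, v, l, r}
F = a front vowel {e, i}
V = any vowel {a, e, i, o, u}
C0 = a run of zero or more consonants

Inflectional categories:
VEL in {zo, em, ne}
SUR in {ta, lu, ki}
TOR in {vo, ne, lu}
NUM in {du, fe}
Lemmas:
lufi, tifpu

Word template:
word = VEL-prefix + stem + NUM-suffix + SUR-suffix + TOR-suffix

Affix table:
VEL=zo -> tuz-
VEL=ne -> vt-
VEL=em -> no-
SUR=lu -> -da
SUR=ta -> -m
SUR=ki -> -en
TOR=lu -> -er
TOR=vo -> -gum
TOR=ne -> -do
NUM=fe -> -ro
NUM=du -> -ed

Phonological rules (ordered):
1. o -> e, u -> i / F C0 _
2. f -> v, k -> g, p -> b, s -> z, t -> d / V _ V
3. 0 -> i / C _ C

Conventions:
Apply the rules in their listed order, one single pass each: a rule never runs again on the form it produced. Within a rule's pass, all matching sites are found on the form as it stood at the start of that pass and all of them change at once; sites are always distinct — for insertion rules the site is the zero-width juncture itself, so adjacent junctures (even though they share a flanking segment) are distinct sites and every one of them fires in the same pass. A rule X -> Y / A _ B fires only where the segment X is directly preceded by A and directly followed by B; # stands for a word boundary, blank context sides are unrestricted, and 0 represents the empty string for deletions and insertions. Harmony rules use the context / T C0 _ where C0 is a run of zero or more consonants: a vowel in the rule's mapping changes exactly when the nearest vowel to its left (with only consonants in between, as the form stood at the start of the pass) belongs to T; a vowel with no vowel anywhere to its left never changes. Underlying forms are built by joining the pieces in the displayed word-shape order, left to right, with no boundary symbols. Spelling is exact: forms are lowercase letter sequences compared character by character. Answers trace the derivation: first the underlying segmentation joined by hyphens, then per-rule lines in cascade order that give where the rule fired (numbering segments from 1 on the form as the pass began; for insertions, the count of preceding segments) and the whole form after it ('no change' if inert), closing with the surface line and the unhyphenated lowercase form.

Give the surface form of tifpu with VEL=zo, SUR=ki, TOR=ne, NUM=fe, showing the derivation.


underlying: tuz-tifpu-ro-en-do
1. o -> e, u -> i / F C0 _: fires at position(s) 8, 14: tuztifpiroende
2. f -> v, k -> g, p -> b, s -> z, t -> d / V _ V: no change
3. 0 -> i / C _ C: inserts after position(s) 3, 6, 12: tuzitifipiroenide
surface: tuzitifipiroenide


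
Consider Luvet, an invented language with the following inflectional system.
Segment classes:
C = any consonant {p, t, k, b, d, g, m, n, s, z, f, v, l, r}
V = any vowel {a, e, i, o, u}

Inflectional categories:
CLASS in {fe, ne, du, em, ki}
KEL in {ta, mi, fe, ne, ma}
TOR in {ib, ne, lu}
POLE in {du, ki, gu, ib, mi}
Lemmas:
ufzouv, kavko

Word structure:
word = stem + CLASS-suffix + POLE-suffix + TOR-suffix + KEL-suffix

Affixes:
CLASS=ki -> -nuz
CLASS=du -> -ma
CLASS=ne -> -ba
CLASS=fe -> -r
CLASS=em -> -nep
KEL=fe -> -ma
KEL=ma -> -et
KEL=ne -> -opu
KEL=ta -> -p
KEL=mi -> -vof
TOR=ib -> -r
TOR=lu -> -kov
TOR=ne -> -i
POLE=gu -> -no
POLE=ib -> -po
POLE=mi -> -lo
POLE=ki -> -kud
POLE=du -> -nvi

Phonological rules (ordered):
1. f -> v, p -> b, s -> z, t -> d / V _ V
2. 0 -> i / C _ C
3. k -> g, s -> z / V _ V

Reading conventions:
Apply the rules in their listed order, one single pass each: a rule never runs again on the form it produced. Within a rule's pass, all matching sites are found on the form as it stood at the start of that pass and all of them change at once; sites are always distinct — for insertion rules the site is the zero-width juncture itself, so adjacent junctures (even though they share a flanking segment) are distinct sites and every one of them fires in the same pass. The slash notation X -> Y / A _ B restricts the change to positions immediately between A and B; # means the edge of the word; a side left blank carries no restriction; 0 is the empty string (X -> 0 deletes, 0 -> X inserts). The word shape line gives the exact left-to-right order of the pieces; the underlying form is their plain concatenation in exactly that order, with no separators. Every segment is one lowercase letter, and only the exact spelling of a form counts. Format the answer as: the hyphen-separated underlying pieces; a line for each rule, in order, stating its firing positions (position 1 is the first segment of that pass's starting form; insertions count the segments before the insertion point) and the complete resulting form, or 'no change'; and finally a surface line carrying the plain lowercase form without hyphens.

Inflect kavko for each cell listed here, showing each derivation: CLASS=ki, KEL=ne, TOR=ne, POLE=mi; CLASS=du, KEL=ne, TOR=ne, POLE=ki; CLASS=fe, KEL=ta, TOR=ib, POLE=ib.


cell CLASS=ki, KEL=ne, TOR=ne, POLE=mi:
underlying: kavko-nuz-lo-i-opu
1. f -> v, p -> b, s -> z, t -> d / V _ V: fires at position(s) 13: kavkonuzloiobu
2. 0 -> i / C _ C: inserts after position(s) 3, 8: kavikonuziloiobu
3. k -> g, s -> z / V _ V: fires at position(s) 5: kavigonuziloiobu
surface: kavigonuziloiobu

cell CLASS=du, KEL=ne, TOR=ne, POLE=ki:
underlying: kavko-ma-kud-i-opu
1. f -> v, p -> b, s -> z, t -> d / V _ V: fires at position(s) 13: kavkomakudiobu
2. 0 -> i / C _ C: inserts after position(s) 3: kavikomakudiobu
3. k -> g, s -> z / V _ V: fires at position(s) 5, 9: kavigomagudiobu
surface: kavigomagudiobu

cell CLASS=fe, KEL=ta, TOR=ib, POLE=ib:
underlying: kavko-r-po-r-p
1. f -> v, p -> b, s -> z, t -> d / V _ V: no change
2. 0 -> i / C _ C: inserts after position(s) 3, 6, 9: kavikoriporip
3. k -> g, s -> z / V _ V: fires at position(s) 5: kavigoriporip
surface: kavigoriporip


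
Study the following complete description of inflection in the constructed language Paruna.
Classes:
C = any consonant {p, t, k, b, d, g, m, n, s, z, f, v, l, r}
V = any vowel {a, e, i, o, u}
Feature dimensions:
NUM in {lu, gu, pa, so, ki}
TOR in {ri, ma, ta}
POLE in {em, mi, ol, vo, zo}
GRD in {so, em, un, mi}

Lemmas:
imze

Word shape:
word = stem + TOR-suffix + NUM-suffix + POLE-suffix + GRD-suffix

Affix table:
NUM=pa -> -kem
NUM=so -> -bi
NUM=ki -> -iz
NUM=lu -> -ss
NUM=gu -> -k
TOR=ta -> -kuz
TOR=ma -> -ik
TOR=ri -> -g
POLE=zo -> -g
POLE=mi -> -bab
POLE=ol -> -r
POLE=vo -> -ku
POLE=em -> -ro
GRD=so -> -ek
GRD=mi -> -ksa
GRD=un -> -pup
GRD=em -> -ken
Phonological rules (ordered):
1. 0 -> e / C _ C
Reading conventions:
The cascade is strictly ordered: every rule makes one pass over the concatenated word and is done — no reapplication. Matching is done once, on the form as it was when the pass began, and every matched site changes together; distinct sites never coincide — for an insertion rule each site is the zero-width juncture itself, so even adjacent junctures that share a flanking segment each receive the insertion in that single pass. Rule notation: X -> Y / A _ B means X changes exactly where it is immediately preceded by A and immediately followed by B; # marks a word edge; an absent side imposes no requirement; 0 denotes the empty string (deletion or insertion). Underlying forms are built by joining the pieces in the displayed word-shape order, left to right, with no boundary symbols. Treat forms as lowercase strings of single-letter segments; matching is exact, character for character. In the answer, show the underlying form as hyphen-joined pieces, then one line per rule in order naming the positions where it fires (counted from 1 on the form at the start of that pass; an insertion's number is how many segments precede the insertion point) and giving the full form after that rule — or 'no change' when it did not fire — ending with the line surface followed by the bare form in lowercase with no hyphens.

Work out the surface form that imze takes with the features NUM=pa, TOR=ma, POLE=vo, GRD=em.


underlying: imze-ik-kem-ku-ken
1. 0 -> e / C _ C: inserts after position(s) 2, 6, 9: imezeikekemekuken
surface: imezeikekemekuken


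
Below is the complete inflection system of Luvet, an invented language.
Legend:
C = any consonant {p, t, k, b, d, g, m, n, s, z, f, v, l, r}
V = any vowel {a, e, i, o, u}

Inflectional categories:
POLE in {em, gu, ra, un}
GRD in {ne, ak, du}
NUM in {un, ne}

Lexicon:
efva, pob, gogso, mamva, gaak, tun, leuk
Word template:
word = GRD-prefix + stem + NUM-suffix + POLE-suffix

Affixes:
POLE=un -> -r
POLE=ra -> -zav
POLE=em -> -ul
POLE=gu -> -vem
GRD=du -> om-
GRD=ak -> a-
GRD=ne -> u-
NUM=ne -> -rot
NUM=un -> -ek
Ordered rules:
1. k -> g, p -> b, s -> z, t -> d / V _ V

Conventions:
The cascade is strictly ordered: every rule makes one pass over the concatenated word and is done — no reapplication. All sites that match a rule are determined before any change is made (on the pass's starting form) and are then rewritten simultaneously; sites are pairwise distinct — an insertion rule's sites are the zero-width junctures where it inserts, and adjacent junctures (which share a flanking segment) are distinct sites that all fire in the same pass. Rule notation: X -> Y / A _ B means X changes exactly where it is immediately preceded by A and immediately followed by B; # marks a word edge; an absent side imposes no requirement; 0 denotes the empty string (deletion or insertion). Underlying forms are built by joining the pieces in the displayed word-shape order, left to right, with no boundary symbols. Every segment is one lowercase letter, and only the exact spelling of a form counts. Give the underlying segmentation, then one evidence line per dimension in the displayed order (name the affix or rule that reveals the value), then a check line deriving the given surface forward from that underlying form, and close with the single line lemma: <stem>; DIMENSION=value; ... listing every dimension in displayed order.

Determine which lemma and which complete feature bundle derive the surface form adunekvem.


underlying: a-tun-ek-vem
POLE=gu - signalled by the affix -vem
GRD=ak - signalled by the affix a-
NUM=un - signalled by the affix -ek
check: atunekvem -> adunekvem
lemma: tun; POLE=gu; GRD=ak; NUM=un


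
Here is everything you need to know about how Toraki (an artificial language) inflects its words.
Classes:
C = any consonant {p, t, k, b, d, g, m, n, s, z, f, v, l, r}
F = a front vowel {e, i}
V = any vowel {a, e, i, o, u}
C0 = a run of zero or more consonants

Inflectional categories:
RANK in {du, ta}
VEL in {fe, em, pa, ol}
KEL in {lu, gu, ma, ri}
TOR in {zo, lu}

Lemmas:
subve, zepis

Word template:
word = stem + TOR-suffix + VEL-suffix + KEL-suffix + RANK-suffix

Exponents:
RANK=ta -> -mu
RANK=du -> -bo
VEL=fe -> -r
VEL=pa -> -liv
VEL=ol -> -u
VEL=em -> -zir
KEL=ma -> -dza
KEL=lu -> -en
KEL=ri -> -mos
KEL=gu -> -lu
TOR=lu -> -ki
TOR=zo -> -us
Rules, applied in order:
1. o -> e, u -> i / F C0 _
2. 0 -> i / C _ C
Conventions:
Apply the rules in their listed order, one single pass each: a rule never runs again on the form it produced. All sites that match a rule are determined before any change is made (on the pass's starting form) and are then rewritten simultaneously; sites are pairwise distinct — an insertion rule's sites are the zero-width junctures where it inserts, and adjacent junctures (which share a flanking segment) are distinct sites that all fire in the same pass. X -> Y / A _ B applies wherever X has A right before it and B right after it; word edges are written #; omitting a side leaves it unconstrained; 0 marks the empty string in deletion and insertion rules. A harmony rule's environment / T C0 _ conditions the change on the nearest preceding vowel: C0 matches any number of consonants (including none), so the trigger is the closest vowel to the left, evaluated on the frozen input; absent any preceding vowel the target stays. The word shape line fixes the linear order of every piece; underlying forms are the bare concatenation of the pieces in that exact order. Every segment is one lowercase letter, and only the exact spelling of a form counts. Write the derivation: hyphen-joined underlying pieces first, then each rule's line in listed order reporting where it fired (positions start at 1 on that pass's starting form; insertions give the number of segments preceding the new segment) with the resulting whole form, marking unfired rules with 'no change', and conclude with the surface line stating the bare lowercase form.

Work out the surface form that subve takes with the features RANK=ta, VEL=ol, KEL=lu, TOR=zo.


underlying: subve-us-u-en-mu
1. o -> e, u -> i / F C0 _: fires at position(s) 6, 12: subveisuenmi
2. 0 -> i / C _ C: inserts after position(s) 3, 10: subiveisuenimi
surface: subiveisuenimi


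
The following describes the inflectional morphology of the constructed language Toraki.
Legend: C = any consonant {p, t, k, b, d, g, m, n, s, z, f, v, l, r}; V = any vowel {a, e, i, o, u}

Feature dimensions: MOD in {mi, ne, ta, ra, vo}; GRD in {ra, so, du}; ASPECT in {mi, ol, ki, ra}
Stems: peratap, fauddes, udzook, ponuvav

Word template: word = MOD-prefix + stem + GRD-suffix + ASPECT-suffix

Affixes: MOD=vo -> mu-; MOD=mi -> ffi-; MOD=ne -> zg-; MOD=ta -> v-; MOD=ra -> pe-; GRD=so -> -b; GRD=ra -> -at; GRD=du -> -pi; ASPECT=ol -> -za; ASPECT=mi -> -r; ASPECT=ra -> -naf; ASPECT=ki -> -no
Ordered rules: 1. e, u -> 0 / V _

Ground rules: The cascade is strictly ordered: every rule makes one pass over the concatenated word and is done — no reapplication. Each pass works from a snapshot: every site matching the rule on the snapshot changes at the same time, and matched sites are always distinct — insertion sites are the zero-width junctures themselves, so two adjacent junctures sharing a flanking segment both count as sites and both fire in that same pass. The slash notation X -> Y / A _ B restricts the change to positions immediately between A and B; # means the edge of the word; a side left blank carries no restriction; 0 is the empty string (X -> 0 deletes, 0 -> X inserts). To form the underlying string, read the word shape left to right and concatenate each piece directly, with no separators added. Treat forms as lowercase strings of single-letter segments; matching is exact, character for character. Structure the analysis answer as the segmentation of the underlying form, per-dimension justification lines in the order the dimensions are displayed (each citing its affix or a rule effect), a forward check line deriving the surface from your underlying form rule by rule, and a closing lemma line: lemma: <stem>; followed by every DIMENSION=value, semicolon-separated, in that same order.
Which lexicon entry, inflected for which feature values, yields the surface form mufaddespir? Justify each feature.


underlying: mu-fauddes-pi-r
MOD=vo - signalled by the affix mu-
GRD=du - signalled by the affix -pi
ASPECT=mi - signalled by the affix -r
check: mufauddespir -> mufaddespir
lemma: fauddes; MOD=vo; GRD=du; ASPECT=mi


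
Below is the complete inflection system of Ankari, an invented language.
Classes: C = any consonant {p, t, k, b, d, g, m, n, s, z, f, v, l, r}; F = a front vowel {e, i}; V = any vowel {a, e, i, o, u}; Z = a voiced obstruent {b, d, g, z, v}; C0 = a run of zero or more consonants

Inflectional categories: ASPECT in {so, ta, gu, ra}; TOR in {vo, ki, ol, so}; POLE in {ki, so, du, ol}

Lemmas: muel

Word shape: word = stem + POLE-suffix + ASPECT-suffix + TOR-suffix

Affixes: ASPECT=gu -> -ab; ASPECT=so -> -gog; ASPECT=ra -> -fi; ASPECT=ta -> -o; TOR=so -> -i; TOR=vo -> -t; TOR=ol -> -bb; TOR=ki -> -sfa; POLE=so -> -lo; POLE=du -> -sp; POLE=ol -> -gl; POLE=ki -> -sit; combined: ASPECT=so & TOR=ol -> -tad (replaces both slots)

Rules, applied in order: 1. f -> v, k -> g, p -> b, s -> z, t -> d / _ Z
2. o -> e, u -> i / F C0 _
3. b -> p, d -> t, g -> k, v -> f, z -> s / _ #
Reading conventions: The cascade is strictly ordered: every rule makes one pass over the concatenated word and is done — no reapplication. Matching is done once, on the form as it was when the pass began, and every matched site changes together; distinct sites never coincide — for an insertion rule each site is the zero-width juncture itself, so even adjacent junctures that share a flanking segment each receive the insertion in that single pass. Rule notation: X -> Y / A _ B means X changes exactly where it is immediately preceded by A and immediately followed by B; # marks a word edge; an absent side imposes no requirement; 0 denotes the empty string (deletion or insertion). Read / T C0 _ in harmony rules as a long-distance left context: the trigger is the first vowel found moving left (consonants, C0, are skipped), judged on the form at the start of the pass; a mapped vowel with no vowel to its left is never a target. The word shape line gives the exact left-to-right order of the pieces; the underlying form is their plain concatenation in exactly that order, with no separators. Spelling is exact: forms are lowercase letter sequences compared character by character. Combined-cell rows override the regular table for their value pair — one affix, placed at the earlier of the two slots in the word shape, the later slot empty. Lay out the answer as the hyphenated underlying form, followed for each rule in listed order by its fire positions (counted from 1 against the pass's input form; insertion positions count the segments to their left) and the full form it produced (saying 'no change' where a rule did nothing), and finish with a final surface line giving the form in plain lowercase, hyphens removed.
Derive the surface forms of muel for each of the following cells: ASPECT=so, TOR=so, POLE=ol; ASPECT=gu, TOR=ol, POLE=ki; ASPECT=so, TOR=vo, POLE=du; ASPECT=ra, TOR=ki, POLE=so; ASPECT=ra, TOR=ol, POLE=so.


cell ASPECT=so, TOR=so, POLE=ol:
underlying: muel-gl-gog-i
1. f -> v, k -> g, p -> b, s -> z, t -> d / _ Z: no change
2. o -> e, u -> i / F C0 _: fires at position(s) 8: muelglgegi
3. b -> p, d -> t, g -> k, v -> f, z -> s / _ #: no change
surface: muelglgegi

cell ASPECT=gu, TOR=ol, POLE=ki:
underlying: muel-sit-ab-bb
1. f -> v, k -> g, p -> b, s -> z, t -> d / _ Z: no change
2. o -> e, u -> i / F C0 _: no change
3. b -> p, d -> t, g -> k, v -> f, z -> s / _ #: fires at position(s) 11: muelsitabbp
surface: muelsitabbp

cell ASPECT=so, TOR=vo, POLE=du:
underlying: muel-sp-gog-t
1. f -> v, k -> g, p -> b, s -> z, t -> d / _ Z: fires at position(s) 6: muelsbgogt
2. o -> e, u -> i / F C0 _: fires at position(s) 8: muelsbgegt
3. b -> p, d -> t, g -> k, v -> f, z -> s / _ #: no change
surface: muelsbgegt

cell ASPECT=ra, TOR=ki, POLE=so:
underlying: muel-lo-fi-sfa
1. f -> v, k -> g, p -> b, s -> z, t -> d / _ Z: no change
2. o -> e, u -> i / F C0 _: fires at position(s) 6: muellefisfa
3. b -> p, d -> t, g -> k, v -> f, z -> s / _ #: no change
surface: muellefisfa

cell ASPECT=ra, TOR=ol, POLE=so:
underlying: muel-lo-fi-bb
1. f -> v, k -> g, p -> b, s -> z, t -> d / _ Z: no change
2. o -> e, u -> i / F C0 _: fires at position(s) 6: muellefibb
3. b -> p, d -> t, g -> k, v -> f, z -> s / _ #: fires at position(s) 10: muellefibp
surface: muellefibp


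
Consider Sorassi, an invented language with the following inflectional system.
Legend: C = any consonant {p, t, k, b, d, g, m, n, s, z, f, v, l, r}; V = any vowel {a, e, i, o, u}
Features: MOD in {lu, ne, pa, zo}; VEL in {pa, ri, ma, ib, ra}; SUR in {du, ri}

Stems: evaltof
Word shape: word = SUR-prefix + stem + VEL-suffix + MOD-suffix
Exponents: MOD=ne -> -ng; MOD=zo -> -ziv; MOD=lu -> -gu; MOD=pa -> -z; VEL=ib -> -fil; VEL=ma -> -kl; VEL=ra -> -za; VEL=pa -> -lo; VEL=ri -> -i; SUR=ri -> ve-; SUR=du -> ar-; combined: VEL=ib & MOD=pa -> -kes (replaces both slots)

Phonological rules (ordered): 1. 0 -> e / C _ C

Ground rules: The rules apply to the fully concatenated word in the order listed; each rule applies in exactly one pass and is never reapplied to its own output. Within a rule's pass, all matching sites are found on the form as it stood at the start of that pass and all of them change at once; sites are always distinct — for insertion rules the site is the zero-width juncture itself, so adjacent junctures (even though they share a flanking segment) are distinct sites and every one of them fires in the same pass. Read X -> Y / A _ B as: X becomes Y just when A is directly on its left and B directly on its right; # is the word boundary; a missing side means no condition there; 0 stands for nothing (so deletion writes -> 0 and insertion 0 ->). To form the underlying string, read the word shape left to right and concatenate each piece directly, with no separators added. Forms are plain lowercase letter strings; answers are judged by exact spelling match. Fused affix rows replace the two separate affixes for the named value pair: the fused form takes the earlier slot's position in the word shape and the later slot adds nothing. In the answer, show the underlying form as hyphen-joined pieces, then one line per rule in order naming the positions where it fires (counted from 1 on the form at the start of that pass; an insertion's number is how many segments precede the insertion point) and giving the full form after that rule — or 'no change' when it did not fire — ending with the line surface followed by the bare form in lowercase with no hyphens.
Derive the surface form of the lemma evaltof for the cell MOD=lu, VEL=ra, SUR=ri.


underlying: ve-evaltof-za-gu
1. 0 -> e / C _ C: inserts after position(s) 6, 9: veevaletofezagu
surface: veevaletofezagu


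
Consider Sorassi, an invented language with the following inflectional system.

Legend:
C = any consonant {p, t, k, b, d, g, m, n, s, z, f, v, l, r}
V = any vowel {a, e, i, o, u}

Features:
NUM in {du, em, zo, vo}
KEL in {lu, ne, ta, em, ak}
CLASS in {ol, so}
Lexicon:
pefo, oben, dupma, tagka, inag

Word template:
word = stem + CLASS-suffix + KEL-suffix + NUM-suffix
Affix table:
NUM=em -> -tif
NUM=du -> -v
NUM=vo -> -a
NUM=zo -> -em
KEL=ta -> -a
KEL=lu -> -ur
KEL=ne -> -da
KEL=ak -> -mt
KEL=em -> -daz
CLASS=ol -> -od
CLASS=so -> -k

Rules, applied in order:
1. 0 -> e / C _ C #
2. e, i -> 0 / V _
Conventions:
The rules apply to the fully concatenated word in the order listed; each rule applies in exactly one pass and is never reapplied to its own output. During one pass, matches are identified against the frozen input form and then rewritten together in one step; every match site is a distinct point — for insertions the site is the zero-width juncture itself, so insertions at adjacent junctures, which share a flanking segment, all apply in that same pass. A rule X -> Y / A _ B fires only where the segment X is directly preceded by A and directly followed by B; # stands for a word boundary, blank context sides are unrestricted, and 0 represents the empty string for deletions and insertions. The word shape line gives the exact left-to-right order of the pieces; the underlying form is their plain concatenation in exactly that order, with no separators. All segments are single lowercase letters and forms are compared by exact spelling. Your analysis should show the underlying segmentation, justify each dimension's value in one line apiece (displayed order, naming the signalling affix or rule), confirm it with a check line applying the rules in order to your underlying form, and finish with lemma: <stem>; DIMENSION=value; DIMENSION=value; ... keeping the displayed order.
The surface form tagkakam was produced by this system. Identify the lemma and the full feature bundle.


underlying: tagka-k-a-em
NUM=zo - signalled by the affix -em
KEL=ta - signalled by the affix -a
CLASS=so - signalled by the affix -k
check: tagkakaem -> tagkakaem -> tagkakam
lemma: tagka; NUM=zo; KEL=ta; CLASS=so


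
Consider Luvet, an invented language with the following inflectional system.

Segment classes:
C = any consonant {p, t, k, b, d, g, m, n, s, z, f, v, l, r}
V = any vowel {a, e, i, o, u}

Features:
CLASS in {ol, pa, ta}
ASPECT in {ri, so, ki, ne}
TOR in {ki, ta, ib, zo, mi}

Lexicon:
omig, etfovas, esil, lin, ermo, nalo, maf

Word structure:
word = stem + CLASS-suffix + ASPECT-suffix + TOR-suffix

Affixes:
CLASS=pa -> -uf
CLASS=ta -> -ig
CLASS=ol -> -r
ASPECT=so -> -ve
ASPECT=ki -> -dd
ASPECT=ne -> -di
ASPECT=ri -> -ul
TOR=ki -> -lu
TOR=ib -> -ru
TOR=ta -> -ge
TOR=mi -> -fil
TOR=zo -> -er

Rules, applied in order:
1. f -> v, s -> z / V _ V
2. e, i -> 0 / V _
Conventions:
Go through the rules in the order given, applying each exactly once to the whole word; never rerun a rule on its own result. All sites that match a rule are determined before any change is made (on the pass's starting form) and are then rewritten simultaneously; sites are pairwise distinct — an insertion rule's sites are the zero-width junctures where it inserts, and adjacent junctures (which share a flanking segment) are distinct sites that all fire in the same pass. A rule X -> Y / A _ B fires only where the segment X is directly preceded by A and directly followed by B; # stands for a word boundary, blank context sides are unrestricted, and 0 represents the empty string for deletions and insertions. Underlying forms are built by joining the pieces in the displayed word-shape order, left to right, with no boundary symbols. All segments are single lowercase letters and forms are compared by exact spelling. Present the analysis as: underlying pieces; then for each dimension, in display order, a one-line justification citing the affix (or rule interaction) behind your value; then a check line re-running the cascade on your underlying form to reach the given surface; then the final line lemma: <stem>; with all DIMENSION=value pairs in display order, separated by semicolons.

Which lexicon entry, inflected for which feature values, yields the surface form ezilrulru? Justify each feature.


underlying: esil-r-ul-ru
CLASS=ol - signalled by the affix -r
ASPECT=ri - signalled by the affix -ul
TOR=ib - signalled by the affix -ru
check: esilrulru -> ezilrulru -> ezilrulru
lemma: esil; CLASS=ol; ASPECT=ri; TOR=ib


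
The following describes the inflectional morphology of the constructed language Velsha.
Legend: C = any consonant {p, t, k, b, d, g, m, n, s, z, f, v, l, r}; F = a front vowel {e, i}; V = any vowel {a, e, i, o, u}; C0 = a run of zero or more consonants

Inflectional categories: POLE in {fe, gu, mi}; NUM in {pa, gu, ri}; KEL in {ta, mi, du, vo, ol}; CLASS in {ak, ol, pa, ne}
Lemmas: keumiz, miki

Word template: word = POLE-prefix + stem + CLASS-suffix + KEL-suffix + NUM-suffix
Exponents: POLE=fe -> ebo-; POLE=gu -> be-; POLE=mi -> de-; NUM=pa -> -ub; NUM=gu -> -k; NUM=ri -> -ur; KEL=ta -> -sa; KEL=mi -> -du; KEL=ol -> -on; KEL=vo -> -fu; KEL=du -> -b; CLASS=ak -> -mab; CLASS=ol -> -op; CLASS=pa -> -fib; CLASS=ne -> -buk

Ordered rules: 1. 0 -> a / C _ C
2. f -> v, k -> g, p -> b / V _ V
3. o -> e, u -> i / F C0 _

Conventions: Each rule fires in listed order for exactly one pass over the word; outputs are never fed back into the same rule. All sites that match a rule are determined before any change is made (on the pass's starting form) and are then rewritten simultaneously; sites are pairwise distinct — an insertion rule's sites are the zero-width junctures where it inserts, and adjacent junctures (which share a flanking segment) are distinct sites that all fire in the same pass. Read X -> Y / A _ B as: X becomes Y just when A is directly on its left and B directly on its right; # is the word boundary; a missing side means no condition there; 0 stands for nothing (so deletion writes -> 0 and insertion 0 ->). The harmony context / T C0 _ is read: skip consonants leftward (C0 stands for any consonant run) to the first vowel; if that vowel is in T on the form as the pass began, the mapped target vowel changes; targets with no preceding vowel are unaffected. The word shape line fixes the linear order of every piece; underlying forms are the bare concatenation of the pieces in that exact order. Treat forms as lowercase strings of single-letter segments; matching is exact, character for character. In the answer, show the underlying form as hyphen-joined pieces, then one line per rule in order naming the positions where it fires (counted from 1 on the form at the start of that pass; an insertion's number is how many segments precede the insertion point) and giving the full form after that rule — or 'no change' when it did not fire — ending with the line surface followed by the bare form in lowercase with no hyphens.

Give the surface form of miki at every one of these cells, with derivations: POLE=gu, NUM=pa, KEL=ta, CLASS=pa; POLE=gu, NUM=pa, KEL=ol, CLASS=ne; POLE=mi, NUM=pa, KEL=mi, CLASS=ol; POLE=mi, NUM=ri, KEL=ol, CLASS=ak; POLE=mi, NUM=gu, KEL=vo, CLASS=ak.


cell POLE=gu, NUM=pa, KEL=ta, CLASS=pa:
underlying: be-miki-fib-sa-ub
1. 0 -> a / C _ C: inserts after position(s) 9: bemikifibasaub
2. f -> v, k -> g, p -> b / V _ V: fires at position(s) 5, 7: bemigivibasaub
3. o -> e, u -> i / F C0 _: no change
surface: bemigivibasaub

cell POLE=gu, NUM=pa, KEL=ol, CLASS=ne:
underlying: be-miki-buk-on-ub
1. 0 -> a / C _ C: no change
2. f -> v, k -> g, p -> b / V _ V: fires at position(s) 5, 9: bemigibugonub
3. o -> e, u -> i / F C0 _: fires at position(s) 8: bemigibigonub
surface: bemigibigonub

cell POLE=mi, NUM=pa, KEL=mi, CLASS=ol:
underlying: de-miki-op-du-ub
1. 0 -> a / C _ C: inserts after position(s) 8: demikiopaduub
2. f -> v, k -> g, p -> b / V _ V: fires at position(s) 5, 8: demigiobaduub
3. o -> e, u -> i / F C0 _: fires at position(s) 7: demigiebaduub
surface: demigiebaduub

cell POLE=mi, NUM=ri, KEL=ol, CLASS=ak:
underlying: de-miki-mab-on-ur
1. 0 -> a / C _ C: no change
2. f -> v, k -> g, p -> b / V _ V: fires at position(s) 5: demigimabonur
3. o -> e, u -> i / F C0 _: no change
surface: demigimabonur

cell POLE=mi, NUM=gu, KEL=vo, CLASS=ak:
underlying: de-miki-mab-fu-k
1. 0 -> a / C _ C: inserts after position(s) 9: demikimabafuk
2. f -> v, k -> g, p -> b / V _ V: fires at position(s) 5, 11: demigimabavuk
3. o -> e, u -> i / F C0 _: no change
surface: demigimabavuk


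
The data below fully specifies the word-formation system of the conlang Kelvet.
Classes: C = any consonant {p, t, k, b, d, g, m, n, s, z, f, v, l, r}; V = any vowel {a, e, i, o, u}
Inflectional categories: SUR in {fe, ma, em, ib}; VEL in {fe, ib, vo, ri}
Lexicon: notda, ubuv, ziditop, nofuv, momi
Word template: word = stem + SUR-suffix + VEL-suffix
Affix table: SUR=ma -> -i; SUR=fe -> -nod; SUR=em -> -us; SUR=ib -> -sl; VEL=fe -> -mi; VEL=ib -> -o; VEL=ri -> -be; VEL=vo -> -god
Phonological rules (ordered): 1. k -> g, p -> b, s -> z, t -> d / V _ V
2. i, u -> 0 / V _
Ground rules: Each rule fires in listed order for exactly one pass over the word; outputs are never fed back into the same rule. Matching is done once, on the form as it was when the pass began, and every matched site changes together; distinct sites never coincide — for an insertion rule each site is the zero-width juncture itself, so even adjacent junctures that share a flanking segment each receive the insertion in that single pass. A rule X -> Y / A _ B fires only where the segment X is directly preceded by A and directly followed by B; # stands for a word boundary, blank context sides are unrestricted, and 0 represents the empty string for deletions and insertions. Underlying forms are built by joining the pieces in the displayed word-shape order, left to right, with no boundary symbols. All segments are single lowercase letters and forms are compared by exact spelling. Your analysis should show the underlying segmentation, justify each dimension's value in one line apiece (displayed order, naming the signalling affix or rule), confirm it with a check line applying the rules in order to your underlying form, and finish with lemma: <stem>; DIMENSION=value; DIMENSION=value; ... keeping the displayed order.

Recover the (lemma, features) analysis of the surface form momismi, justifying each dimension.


underlying: momi-us-mi
SUR=em - signalled by the affix -us
VEL=fe - signalled by the affix -mi
check: momiusmi -> momiusmi -> momismi
lemma: momi; SUR=em; VEL=fe
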